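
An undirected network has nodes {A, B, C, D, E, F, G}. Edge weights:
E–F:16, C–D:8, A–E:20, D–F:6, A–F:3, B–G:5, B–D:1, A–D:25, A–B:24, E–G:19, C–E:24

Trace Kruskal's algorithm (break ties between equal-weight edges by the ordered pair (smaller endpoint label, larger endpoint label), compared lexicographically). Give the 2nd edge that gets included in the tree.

A-F

Kruskal's algorithm — process edges by increasing weight (ties by edge label):
B–D (1): add. Components now {A} {B,D} {C} {E} {F} {G}
A–F (3): add. Components now {A,F} {B,D} {C} {E} {G}
B–G (5): add. Components now {A,F} {B,D,G} {C} {E}
D–F (6): add. Components now {A,B,D,F,G} {C} {E}
C–D (8): add. Components now {A,B,C,D,F,G} {E}
E–F (16): add. Components now {A,B,C,D,E,F,G}
The 2nd edge added is A–F.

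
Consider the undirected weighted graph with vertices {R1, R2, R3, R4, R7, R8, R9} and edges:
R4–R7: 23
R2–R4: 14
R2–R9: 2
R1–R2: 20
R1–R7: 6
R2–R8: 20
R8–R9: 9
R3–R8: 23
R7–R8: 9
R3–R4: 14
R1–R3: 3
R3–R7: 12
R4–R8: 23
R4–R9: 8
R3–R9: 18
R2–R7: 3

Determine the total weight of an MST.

31

Sort edges by weight, then run Kruskal:
R2–R9 (2): add. Components now {R2,R9} {R8} {R7} {R1} {R4} {R3}
R1–R3 (3): add. Components now {R2,R9} {R8} {R7} {R1,R3} {R4}
R2–R7 (3): add. Components now {R2,R7,R9} {R8} {R1,R3} {R4}
R1–R7 (6): add. Components now {R1,R2,R3,R7,R9} {R8} {R4}
R4–R9 (8): add. Components now {R1,R2,R3,R4,R7,R9} {R8}
R7–R8 (9): add. Components now {R1,R2,R3,R4,R7,R8,R9}
MST edges: R2–R9, R1–R3, R2–R7, R1–R7, R4–R9, R7–R8; total weight 2+3+3+6+8+9 = 31.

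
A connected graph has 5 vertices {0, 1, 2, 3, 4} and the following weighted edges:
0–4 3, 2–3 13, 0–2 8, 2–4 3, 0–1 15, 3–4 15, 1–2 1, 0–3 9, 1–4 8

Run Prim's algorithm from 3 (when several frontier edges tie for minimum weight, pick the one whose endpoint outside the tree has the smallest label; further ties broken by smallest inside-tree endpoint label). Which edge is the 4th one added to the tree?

Prim, starting at 3.
Step 1: cheapest edge leaving the tree is 0–3 (9); add 0.
Step 2: cheapest edge leaving the tree is 0–4 (3); add 4.
Step 3: cheapest edge leaving the tree is 2–4 (3); add 2.
Step 4: cheapest edge leaving the tree is 1–2 (1); add 1.
The 4th edge added is 1–2.

1-2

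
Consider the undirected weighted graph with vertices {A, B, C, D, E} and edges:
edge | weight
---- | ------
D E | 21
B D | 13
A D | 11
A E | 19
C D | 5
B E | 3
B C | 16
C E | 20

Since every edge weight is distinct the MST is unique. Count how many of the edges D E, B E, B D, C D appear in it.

3

Kruskal's algorithm — process edges by increasing weight (ties by edge label):
B E (3): add — endpoints in different components.
C D (5): add — endpoints in different components.
A D (11): add — endpoints in different components.
B D (13): add — endpoints in different components.
MST edge set: {B E, C D, A D, B D}.
Of the listed edges, {B E, B D, C D} are in the MST → 3.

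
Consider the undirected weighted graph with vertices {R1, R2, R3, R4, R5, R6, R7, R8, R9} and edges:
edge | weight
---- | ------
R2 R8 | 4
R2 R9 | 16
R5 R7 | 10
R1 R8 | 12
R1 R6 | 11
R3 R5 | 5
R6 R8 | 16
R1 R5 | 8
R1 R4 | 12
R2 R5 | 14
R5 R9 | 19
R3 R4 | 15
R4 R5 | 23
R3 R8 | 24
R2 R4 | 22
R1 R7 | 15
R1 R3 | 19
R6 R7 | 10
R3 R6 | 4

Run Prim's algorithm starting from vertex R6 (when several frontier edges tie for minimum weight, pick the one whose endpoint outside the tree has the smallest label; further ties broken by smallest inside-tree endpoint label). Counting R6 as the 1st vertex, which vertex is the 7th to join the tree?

R8

Prim, starting at R6.
Step 1: cheapest edge leaving the tree is R3 R6 (4); add R3.
Step 2: cheapest edge leaving the tree is R3 R5 (5); add R5.
Step 3: cheapest edge leaving the tree is R1 R5 (8); add R1.
Step 4: cheapest edge leaving the tree is R5 R7 (10); add R7.
Step 5: cheapest edge leaving the tree is R1 R4 (12); add R4.
Step 6: cheapest edge leaving the tree is R1 R8 (12); add R8.
Step 7: cheapest edge leaving the tree is R2 R8 (4); add R2.
Step 8: cheapest edge leaving the tree is R2 R9 (16); add R9.
Vertex order: R6, R3, R5, R1, R7, R4, R8, R2, R9. The 7th vertex is R8.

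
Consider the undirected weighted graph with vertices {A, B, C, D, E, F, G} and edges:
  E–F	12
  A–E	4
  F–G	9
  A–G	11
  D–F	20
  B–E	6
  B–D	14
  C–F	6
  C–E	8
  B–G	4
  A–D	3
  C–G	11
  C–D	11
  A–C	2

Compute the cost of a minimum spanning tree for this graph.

Prim, starting at E.
Step 1: cheapest edge leaving the tree is A–E (4); add A.
Step 2: cheapest edge leaving the tree is A–C (2); add C.
Step 3: cheapest edge leaving the tree is A–D (3); add D.
Step 4: cheapest edge leaving the tree is B–E (6); add B.
Step 5: cheapest edge leaving the tree is B–G (4); add G.
Step 6: cheapest edge leaving the tree is C–F (6); add F.
MST edges: A–E, A–C, A–D, B–E, B–G, C–F; total weight 4+2+3+6+4+6 = 25.

25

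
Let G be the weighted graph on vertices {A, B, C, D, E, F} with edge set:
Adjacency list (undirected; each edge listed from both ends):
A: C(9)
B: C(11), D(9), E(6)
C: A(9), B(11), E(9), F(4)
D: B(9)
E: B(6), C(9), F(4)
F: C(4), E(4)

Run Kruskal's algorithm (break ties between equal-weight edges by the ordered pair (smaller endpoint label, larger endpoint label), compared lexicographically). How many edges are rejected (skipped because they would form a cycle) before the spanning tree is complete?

Kruskal's algorithm — process edges by increasing weight (ties by edge label):
C F (4): add — endpoints in different components.
E F (4): add — endpoints in different components.
B E (6): add — endpoints in different components.
A C (9): add — endpoints in different components.
B D (9): add — endpoints in different components.
Edges rejected before the tree was complete: 0.

0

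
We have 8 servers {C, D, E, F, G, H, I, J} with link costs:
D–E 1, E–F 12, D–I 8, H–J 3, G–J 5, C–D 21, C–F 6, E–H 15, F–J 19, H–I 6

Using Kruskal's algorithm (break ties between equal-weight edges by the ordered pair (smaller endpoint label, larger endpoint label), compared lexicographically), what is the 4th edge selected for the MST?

C-F

Kruskal's algorithm — process edges by increasing weight (ties by edge label):
D–E (1): add — endpoints in different components.
H–J (3): add — endpoints in different components.
G–J (5): add — endpoints in different components.
C–F (6): add — endpoints in different components.
H–I (6): add — endpoints in different components.
D–I (8): add — endpoints in different components.
E–F (12): add — endpoints in different components.
The 4th edge added is C–F.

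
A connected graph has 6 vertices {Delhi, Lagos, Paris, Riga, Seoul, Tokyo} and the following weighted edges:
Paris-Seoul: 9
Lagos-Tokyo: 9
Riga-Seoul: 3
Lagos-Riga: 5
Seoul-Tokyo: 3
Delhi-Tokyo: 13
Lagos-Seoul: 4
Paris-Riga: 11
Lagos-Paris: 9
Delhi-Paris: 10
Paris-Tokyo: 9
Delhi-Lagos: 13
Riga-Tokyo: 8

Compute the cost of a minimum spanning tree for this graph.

29

Grow the tree from Riga using Prim:
Step 1: frontier [Riga-Seoul 3, Lagos-Riga 5, Riga-Tokyo 8, Paris-Riga 11] → take Riga-Seoul (3); add Seoul.
Step 2: frontier [Lagos-Riga 5, Riga-Tokyo 8, Paris-Riga 11, Seoul-Tokyo 3, Lagos-Seoul 4, Paris-Seoul 9] → take Seoul-Tokyo (3); add Tokyo.
Step 3: frontier [Lagos-Riga 5, Paris-Riga 11, Lagos-Seoul 4, Paris-Seoul 9, Lagos-Tokyo 9, Paris-Tokyo 9, Delhi-Tokyo 13] → take Lagos-Seoul (4); add Lagos.
Step 4: frontier [Lagos-Paris 9, Delhi-Lagos 13, Paris-Riga 11, Paris-Seoul 9, Paris-Tokyo 9, Delhi-Tokyo 13] → take Lagos-Paris (9); add Paris.
Step 5: frontier [Delhi-Lagos 13, Delhi-Paris 10, Delhi-Tokyo 13] → take Delhi-Paris (10); add Delhi.
MST edges: Riga-Seoul, Seoul-Tokyo, Lagos-Seoul, Lagos-Paris, Delhi-Paris; total weight 3+3+4+9+10 = 29.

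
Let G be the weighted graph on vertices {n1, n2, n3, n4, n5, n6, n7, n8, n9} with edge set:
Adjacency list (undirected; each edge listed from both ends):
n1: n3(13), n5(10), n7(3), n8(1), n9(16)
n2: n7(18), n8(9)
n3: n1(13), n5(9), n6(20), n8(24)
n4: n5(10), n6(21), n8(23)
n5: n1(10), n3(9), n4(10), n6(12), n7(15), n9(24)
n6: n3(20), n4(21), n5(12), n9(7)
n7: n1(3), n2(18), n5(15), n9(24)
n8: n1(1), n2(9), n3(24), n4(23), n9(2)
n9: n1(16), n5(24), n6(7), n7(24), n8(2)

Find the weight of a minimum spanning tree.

51

Kruskal's algorithm — process edges by increasing weight (ties by edge label):
n1 n8 (1): add — endpoints in different components.
n8 n9 (2): add — endpoints in different components.
n1 n7 (3): add — endpoints in different components.
n6 n9 (7): add — endpoints in different components.
n2 n8 (9): add — endpoints in different components.
n3 n5 (9): add — endpoints in different components.
n1 n5 (10): add — endpoints in different components.
n4 n5 (10): add — endpoints in different components.
MST edges: n1 n8, n8 n9, n1 n7, n6 n9, n2 n8, n3 n5, n1 n5, n4 n5; total weight 1+2+3+7+9+9+10+10 = 51.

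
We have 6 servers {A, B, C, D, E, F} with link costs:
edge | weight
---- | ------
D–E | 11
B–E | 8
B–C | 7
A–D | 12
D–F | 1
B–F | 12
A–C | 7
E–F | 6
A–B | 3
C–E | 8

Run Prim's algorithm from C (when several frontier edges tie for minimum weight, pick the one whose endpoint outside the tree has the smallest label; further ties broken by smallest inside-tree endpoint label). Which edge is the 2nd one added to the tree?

Grow the tree from C using Prim:
Step 1: frontier [A–C 7, B–C 7, C–E 8] → take A–C (7); add A.
Step 2: frontier [A–B 3, A–D 12, B–C 7, C–E 8] → take A–B (3); add B.
Step 3: frontier [A–D 12, B–E 8, B–F 12, C–E 8] → take B–E (8); add E.
Step 4: frontier [A–D 12, B–F 12, E–F 6, D–E 11] → take E–F (6); add F.
Step 5: frontier [A–D 12, D–E 11, D–F 1] → take D–F (1); add D.
The 2nd edge added is A–B.

A-B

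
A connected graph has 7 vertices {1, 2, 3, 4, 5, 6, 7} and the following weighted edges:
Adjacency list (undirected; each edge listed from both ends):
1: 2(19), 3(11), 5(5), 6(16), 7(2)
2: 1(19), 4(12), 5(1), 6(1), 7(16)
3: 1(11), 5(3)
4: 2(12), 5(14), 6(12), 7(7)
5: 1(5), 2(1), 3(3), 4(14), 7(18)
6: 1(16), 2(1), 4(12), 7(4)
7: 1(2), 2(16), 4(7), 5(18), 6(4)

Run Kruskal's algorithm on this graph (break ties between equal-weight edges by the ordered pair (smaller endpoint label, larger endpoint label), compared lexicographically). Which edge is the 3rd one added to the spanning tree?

Kruskal: consider edges lightest-first.
2–5 (1): add — endpoints in different components.
2–6 (1): add — endpoints in different components.
1–7 (2): add — endpoints in different components.
3–5 (3): add — endpoints in different components.
6–7 (4): add — endpoints in different components.
1–5 (5): skip — 1 and 5 already connected.
4–7 (7): add — endpoints in different components.
The 3rd edge added is 1–7.

1-7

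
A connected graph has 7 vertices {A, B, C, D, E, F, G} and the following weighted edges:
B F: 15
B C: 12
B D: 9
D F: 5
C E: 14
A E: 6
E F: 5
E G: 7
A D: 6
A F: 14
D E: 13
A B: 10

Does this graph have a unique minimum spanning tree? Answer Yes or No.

No

Kruskal's algorithm — process edges by increasing weight (ties by edge label):
D F (5): add. Components now {A} {B} {C} {D,F} {E} {G}
E F (5): add. Components now {A} {B} {C} {D,E,F} {G}
A D (6): add. Components now {A,D,E,F} {B} {C} {G}
A E (6): skip — A and E already connected.
E G (7): add. Components now {A,D,E,F,G} {B} {C}
B D (9): add. Components now {A,B,D,E,F,G} {C}
A B (10): skip — A and B already connected.
B C (12): add. Components now {A,B,C,D,E,F,G}
Non-tree edge A E has weight 6, equal to the heaviest edge on its tree cycle — swapping gives another MST of the same weight. Not unique.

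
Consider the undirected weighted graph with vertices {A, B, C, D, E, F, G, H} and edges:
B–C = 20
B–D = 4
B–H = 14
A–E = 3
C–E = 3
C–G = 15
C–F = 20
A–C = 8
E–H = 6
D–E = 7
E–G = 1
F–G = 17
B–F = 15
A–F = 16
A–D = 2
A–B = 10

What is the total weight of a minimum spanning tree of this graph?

34

Kruskal: consider edges lightest-first.
E–G (1): add — endpoints in different components.
A–D (2): add — endpoints in different components.
A–E (3): add — endpoints in different components.
C–E (3): add — endpoints in different components.
B–D (4): add — endpoints in different components.
E–H (6): add — endpoints in different components.
D–E (7): skip — D and E already connected.
A–C (8): skip — A and C already connected.
A–B (10): skip — A and B already connected.
B–H (14): skip — B and H already connected.
B–F (15): add — endpoints in different components.
MST edges: E–G, A–D, A–E, C–E, B–D, E–H, B–F; total weight 1+2+3+3+4+6+15 = 34.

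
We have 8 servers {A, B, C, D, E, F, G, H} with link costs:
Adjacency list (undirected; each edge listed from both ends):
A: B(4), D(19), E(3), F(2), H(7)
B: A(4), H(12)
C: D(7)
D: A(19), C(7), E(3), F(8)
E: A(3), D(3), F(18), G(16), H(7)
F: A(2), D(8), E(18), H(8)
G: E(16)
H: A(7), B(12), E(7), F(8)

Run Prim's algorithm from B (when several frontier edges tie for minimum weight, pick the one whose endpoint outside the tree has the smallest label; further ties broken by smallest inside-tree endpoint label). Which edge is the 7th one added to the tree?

E-G

Prim's algorithm from B:
Step 1: frontier [A B 4, B H 12] → take A B (4); add A.
Step 2: frontier [A F 2, A E 3, A H 7, A D 19, B H 12] → take A F (2); add F.
Step 3: frontier [A E 3, A H 7, A D 19, B H 12, D F 8, F H 8, E F 18] → take A E (3); add E.
Step 4: frontier [A H 7, A D 19, B H 12, D E 3, E H 7, E G 16, D F 8, F H 8] → take D E (3); add D.
Step 5: frontier [A H 7, B H 12, C D 7, E H 7, E G 16, F H 8] → take C D (7); add C.
Step 6: frontier [A H 7, B H 12, E H 7, E G 16, F H 8] → take A H (7); add H.
Step 7: frontier [E G 16] → take E G (16); add G.
The 7th edge added is E G.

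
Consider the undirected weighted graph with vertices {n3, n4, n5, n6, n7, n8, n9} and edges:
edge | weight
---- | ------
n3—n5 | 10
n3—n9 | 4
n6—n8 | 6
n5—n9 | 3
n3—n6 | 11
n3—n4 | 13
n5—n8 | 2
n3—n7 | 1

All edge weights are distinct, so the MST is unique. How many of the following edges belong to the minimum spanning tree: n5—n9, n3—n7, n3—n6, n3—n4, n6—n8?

Kruskal's algorithm — process edges by increasing weight (ties by edge label):
n3—n7 (1): add. Components now {n3,n7} {n4} {n8} {n9} {n5} {n6}
n5—n8 (2): add. Components now {n3,n7} {n4} {n5,n8} {n9} {n6}
n5—n9 (3): add. Components now {n3,n7} {n4} {n5,n8,n9} {n6}
n3—n9 (4): add. Components now {n3,n5,n7,n8,n9} {n4} {n6}
n6—n8 (6): add. Components now {n3,n5,n6,n7,n8,n9} {n4}
n3—n5 (10): skip — n3 and n5 already connected.
n3—n6 (11): skip — n3 and n6 already connected.
n3—n4 (13): add. Components now {n3,n4,n5,n6,n7,n8,n9}
MST edge set: {n3—n7, n5—n8, n5—n9, n3—n9, n6—n8, n3—n4}.
Of the listed edges, {n5—n9, n3—n7, n3—n4, n6—n8} are in the MST → 4.

4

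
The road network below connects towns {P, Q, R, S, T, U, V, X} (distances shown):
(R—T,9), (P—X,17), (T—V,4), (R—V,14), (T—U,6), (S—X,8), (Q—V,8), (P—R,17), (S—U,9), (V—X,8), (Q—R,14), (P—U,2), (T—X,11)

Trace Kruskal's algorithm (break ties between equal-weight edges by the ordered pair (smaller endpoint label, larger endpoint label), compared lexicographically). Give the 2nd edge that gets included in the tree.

T-V

Sort edges by weight, then run Kruskal:
P—U (2): add — endpoints in different components.
T—V (4): add — endpoints in different components.
T—U (6): add — endpoints in different components.
Q—V (8): add — endpoints in different components.
S—X (8): add — endpoints in different components.
V—X (8): add — endpoints in different components.
R—T (9): add — endpoints in different components.
The 2nd edge added is T—V.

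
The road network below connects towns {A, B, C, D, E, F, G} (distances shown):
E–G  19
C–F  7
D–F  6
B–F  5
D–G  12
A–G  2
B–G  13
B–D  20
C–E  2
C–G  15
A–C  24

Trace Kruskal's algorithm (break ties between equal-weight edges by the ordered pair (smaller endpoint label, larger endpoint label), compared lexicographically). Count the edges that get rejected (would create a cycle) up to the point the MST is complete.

Sort edges by weight, then run Kruskal:
A–G (2): add. Components now {A,G} {B} {C} {D} {E} {F}
C–E (2): add. Components now {A,G} {B} {C,E} {D} {F}
B–F (5): add. Components now {A,G} {B,F} {C,E} {D}
D–F (6): add. Components now {A,G} {B,D,F} {C,E}
C–F (7): add. Components now {A,G} {B,C,D,E,F}
D–G (12): add. Components now {A,B,C,D,E,F,G}
Edges rejected before the tree was complete: 0.

0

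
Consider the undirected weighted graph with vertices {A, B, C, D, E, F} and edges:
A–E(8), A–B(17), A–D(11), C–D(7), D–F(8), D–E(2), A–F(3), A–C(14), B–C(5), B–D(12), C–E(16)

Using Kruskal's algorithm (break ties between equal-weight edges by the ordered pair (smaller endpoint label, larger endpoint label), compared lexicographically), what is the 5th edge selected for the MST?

A-E

Kruskal's algorithm — process edges by increasing weight (ties by edge label):
D–E (2): add — endpoints in different components.
A–F (3): add — endpoints in different components.
B–C (5): add — endpoints in different components.
C–D (7): add — endpoints in different components.
A–E (8): add — endpoints in different components.
The 5th edge added is A–E.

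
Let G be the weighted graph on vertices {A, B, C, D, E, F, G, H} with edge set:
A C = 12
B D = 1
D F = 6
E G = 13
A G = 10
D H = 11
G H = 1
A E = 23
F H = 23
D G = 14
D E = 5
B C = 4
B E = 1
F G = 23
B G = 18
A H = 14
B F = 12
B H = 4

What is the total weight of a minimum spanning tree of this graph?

27

Sort edges by weight, then run Kruskal:
B D (1): add — endpoints in different components.
B E (1): add — endpoints in different components.
G H (1): add — endpoints in different components.
B C (4): add — endpoints in different components.
B H (4): add — endpoints in different components.
D E (5): skip — D and E already connected.
D F (6): add — endpoints in different components.
A G (10): add — endpoints in different components.
MST edges: B D, B E, G H, B C, B H, D F, A G; total weight 1+1+1+4+4+6+10 = 27.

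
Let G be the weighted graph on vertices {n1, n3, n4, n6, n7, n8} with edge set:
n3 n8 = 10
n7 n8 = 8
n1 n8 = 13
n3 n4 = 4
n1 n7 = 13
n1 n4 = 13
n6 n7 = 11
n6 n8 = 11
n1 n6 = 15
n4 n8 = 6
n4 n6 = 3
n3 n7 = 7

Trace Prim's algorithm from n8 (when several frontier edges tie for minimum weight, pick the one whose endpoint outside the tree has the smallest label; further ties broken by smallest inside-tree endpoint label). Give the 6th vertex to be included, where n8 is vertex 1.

Prim's algorithm from n8:
Step 1: frontier [n4 n8 6, n7 n8 8, n3 n8 10, n6 n8 11, n1 n8 13] → take n4 n8 (6); add n4.
Step 2: frontier [n4 n6 3, n3 n4 4, n1 n4 13, n7 n8 8, n3 n8 10, n6 n8 11, n1 n8 13] → take n4 n6 (3); add n6.
Step 3: frontier [n3 n4 4, n1 n4 13, n6 n7 11, n1 n6 15, n7 n8 8, n3 n8 10, n1 n8 13] → take n3 n4 (4); add n3.
Step 4: frontier [n3 n7 7, n1 n4 13, n6 n7 11, n1 n6 15, n7 n8 8, n1 n8 13] → take n3 n7 (7); add n7.
Step 5: frontier [n1 n4 13, n1 n6 15, n1 n7 13, n1 n8 13] → take n1 n4 (13); add n1.
Vertex order: n8, n4, n6, n3, n7, n1. The 6th vertex is n1.

n1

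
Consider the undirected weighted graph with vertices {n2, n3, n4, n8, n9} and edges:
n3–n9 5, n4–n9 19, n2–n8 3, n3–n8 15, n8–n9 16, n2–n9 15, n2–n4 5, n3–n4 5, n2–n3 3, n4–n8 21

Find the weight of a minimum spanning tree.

16

Grow the tree from n2 using Prim:
Step 1: cheapest edge leaving the tree is n2–n3 (3); add n3.
Step 2: cheapest edge leaving the tree is n2–n8 (3); add n8.
Step 3: cheapest edge leaving the tree is n2–n4 (5); add n4.
Step 4: cheapest edge leaving the tree is n3–n9 (5); add n9.
MST edges: n2–n3, n2–n8, n2–n4, n3–n9; total weight 3+3+5+5 = 16.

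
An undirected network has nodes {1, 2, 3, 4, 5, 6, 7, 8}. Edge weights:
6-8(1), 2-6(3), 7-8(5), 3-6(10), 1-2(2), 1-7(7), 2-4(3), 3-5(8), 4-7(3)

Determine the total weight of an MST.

30

Kruskal: consider edges lightest-first.
6-8 (1): add — endpoints in different components.
1-2 (2): add — endpoints in different components.
2-4 (3): add — endpoints in different components.
2-6 (3): add — endpoints in different components.
4-7 (3): add — endpoints in different components.
7-8 (5): skip — 7 and 8 already connected.
1-7 (7): skip — 1 and 7 already connected.
3-5 (8): add — endpoints in different components.
3-6 (10): add — endpoints in different components.
MST edges: 6-8, 1-2, 2-4, 2-6, 4-7, 3-5, 3-6; total weight 1+2+3+3+3+8+10 = 30.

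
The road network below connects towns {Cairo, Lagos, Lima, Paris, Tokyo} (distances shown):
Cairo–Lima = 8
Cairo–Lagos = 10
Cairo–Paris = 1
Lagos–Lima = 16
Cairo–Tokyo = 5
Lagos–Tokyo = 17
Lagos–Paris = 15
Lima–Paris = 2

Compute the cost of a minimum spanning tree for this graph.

18

Prim, starting at Cairo.
Step 1: frontier [Cairo–Paris 1, Cairo–Tokyo 5, Cairo–Lima 8, Cairo–Lagos 10] → take Cairo–Paris (1); add Paris.
Step 2: frontier [Cairo–Tokyo 5, Cairo–Lima 8, Cairo–Lagos 10, Lima–Paris 2, Lagos–Paris 15] → take Lima–Paris (2); add Lima.
Step 3: frontier [Cairo–Tokyo 5, Cairo–Lagos 10, Lagos–Lima 16, Lagos–Paris 15] → take Cairo–Tokyo (5); add Tokyo.
Step 4: frontier [Cairo–Lagos 10, Lagos–Lima 16, Lagos–Paris 15, Lagos–Tokyo 17] → take Cairo–Lagos (10); add Lagos.
MST edges: Cairo–Paris, Lima–Paris, Cairo–Tokyo, Cairo–Lagos; total weight 1+2+5+10 = 18.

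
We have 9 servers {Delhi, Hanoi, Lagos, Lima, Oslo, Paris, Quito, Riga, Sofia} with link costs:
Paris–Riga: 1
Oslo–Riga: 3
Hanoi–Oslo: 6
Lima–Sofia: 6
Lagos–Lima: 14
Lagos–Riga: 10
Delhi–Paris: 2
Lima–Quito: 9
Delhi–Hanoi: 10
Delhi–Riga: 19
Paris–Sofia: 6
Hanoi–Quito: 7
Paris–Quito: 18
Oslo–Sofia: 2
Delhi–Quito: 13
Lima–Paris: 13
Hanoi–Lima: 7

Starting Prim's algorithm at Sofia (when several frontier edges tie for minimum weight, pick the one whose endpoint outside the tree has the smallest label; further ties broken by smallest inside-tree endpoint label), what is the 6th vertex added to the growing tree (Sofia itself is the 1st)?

Prim's algorithm from Sofia:
Step 1: cheapest edge leaving the tree is Oslo–Sofia (2); add Oslo.
Step 2: cheapest edge leaving the tree is Oslo–Riga (3); add Riga.
Step 3: cheapest edge leaving the tree is Paris–Riga (1); add Paris.
Step 4: cheapest edge leaving the tree is Delhi–Paris (2); add Delhi.
Step 5: cheapest edge leaving the tree is Hanoi–Oslo (6); add Hanoi.
Step 6: cheapest edge leaving the tree is Lima–Sofia (6); add Lima.
Step 7: cheapest edge leaving the tree is Hanoi–Quito (7); add Quito.
Step 8: cheapest edge leaving the tree is Lagos–Riga (10); add Lagos.
Vertex order: Sofia, Oslo, Riga, Paris, Delhi, Hanoi, Lima, Quito, Lagos. The 6th vertex is Hanoi.

Hanoi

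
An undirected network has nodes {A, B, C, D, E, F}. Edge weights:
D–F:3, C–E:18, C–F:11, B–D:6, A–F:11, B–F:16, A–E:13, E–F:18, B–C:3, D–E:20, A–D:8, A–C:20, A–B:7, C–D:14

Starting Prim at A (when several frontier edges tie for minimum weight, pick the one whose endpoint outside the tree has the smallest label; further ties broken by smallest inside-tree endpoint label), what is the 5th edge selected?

A-E

Prim's algorithm from A:
Step 1: frontier [A–B 7, A–D 8, A–F 11, A–E 13, A–C 20] → take A–B (7); add B.
Step 2: frontier [A–D 8, A–F 11, A–E 13, A–C 20, B–C 3, B–D 6, B–F 16] → take B–C (3); add C.
Step 3: frontier [A–D 8, A–F 11, A–E 13, B–D 6, B–F 16, C–F 11, C–D 14, C–E 18] → take B–D (6); add D.
Step 4: frontier [A–F 11, A–E 13, B–F 16, C–F 11, C–E 18, D–F 3, D–E 20] → take D–F (3); add F.
Step 5: frontier [A–E 13, C–E 18, D–E 20, E–F 18] → take A–E (13); add E.
The 5th edge added is A–E.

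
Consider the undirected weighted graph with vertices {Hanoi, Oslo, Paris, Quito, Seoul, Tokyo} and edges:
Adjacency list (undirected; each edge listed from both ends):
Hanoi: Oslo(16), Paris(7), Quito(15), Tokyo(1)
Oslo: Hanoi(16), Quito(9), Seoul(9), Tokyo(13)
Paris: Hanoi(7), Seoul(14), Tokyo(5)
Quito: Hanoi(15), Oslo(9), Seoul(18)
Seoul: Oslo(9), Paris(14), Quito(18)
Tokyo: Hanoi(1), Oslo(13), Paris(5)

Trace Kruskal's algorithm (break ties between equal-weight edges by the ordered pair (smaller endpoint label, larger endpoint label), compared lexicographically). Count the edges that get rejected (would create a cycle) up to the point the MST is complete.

Kruskal's algorithm — process edges by increasing weight (ties by edge label):
Hanoi Tokyo (1): add. Components now {Hanoi,Tokyo} {Quito} {Paris} {Oslo} {Seoul}
Paris Tokyo (5): add. Components now {Hanoi,Paris,Tokyo} {Quito} {Oslo} {Seoul}
Hanoi Paris (7): skip — Hanoi and Paris already connected.
Oslo Quito (9): add. Components now {Hanoi,Paris,Tokyo} {Oslo,Quito} {Seoul}
Oslo Seoul (9): add. Components now {Hanoi,Paris,Tokyo} {Oslo,Quito,Seoul}
Oslo Tokyo (13): add. Components now {Hanoi,Oslo,Paris,Quito,Seoul,Tokyo}
Edges rejected before the tree was complete: 1.

1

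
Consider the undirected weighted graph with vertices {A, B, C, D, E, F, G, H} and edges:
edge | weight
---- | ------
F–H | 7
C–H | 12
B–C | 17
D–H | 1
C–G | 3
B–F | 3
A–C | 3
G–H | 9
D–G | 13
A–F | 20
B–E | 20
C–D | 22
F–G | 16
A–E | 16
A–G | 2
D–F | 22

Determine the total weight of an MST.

Prim, starting at E.
Step 1: cheapest edge leaving the tree is A–E (16); add A.
Step 2: cheapest edge leaving the tree is A–G (2); add G.
Step 3: cheapest edge leaving the tree is A–C (3); add C.
Step 4: cheapest edge leaving the tree is G–H (9); add H.
Step 5: cheapest edge leaving the tree is D–H (1); add D.
Step 6: cheapest edge leaving the tree is F–H (7); add F.
Step 7: cheapest edge leaving the tree is B–F (3); add B.
MST edges: A–E, A–G, A–C, G–H, D–H, F–H, B–F; total weight 16+2+3+9+1+7+3 = 41.

41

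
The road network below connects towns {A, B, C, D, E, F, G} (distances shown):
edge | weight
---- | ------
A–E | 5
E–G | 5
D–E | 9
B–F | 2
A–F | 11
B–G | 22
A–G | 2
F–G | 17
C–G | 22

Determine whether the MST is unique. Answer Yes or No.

No

Sort edges by weight, then run Kruskal:
A–G (2): add. Components now {A,G} {B} {C} {D} {E} {F}
B–F (2): add. Components now {A,G} {B,F} {C} {D} {E}
A–E (5): add. Components now {A,E,G} {B,F} {C} {D}
E–G (5): skip — E and G already connected.
D–E (9): add. Components now {A,D,E,G} {B,F} {C}
A–F (11): add. Components now {A,B,D,E,F,G} {C}
F–G (17): skip — F and G already connected.
B–G (22): skip — B and G already connected.
C–G (22): add. Components now {A,B,C,D,E,F,G}
Non-tree edge E–G has weight 5, equal to the heaviest edge on its tree cycle — swapping gives another MST of the same weight. Not unique.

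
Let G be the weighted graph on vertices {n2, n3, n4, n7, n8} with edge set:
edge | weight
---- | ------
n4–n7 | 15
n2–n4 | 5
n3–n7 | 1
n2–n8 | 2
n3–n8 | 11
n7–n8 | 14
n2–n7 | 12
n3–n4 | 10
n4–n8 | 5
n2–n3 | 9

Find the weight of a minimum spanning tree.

17

Kruskal: consider edges lightest-first.
n3–n7 (1): add — endpoints in different components.
n2–n8 (2): add — endpoints in different components.
n2–n4 (5): add — endpoints in different components.
n4–n8 (5): skip — n8 and n4 already connected.
n2–n3 (9): add — endpoints in different components.
MST edges: n3–n7, n2–n8, n2–n4, n2–n3; total weight 1+2+5+9 = 17.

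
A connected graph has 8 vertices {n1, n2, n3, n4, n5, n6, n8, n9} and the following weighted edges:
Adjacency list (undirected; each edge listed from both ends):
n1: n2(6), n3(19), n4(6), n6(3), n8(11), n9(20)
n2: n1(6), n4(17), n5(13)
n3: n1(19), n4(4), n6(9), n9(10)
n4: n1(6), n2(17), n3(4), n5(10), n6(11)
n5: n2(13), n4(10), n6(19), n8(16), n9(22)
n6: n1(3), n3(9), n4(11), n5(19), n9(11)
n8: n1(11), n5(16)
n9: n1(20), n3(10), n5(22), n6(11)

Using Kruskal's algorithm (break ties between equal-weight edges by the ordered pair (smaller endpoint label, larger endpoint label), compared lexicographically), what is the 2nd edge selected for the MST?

n3-n4

Kruskal's algorithm — process edges by increasing weight (ties by edge label):
n1 n6 (3): add — endpoints in different components.
n3 n4 (4): add — endpoints in different components.
n1 n2 (6): add — endpoints in different components.
n1 n4 (6): add — endpoints in different components.
n3 n6 (9): skip — n6 and n3 already connected.
n3 n9 (10): add — endpoints in different components.
n4 n5 (10): add — endpoints in different components.
n1 n8 (11): add — endpoints in different components.
The 2nd edge added is n3 n4.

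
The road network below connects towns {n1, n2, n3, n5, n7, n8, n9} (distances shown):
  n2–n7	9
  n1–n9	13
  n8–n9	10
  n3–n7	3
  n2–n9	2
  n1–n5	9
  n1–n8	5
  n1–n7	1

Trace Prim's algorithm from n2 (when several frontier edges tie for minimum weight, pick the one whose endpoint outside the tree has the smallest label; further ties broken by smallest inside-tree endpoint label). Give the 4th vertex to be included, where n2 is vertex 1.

Grow the tree from n2 using Prim:
Step 1: frontier [n2–n9 2, n2–n7 9] → take n2–n9 (2); add n9.
Step 2: frontier [n2–n7 9, n8–n9 10, n1–n9 13] → take n2–n7 (9); add n7.
Step 3: frontier [n1–n7 1, n3–n7 3, n8–n9 10, n1–n9 13] → take n1–n7 (1); add n1.
Step 4: frontier [n1–n8 5, n1–n5 9, n3–n7 3, n8–n9 10] → take n3–n7 (3); add n3.
Step 5: frontier [n1–n8 5, n1–n5 9, n8–n9 10] → take n1–n8 (5); add n8.
Step 6: frontier [n1–n5 9] → take n1–n5 (9); add n5.
Vertex order: n2, n9, n7, n1, n3, n8, n5. The 4th vertex is n1.

n1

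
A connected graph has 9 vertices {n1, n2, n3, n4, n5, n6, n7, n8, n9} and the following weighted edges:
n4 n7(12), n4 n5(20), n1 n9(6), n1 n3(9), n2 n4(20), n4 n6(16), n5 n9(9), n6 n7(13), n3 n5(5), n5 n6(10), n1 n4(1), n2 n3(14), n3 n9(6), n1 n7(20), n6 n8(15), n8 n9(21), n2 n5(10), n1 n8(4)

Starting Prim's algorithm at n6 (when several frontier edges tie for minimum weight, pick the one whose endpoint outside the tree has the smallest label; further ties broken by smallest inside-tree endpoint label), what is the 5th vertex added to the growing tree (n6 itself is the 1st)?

Prim, starting at n6.
Step 1: cheapest edge leaving the tree is n5 n6 (10); add n5.
Step 2: cheapest edge leaving the tree is n3 n5 (5); add n3.
Step 3: cheapest edge leaving the tree is n3 n9 (6); add n9.
Step 4: cheapest edge leaving the tree is n1 n9 (6); add n1.
Step 5: cheapest edge leaving the tree is n1 n4 (1); add n4.
Step 6: cheapest edge leaving the tree is n1 n8 (4); add n8.
Step 7: cheapest edge leaving the tree is n2 n5 (10); add n2.
Step 8: cheapest edge leaving the tree is n4 n7 (12); add n7.
Vertex order: n6, n5, n3, n9, n1, n4, n8, n2, n7. The 5th vertex is n1.

n1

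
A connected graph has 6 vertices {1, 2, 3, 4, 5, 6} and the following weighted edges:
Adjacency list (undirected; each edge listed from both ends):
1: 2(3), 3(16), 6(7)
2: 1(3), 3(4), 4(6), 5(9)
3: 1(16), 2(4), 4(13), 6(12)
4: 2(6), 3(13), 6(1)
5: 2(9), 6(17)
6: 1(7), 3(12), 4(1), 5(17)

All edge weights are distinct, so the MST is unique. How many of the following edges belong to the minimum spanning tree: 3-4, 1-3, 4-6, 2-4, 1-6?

2

Kruskal's algorithm — process edges by increasing weight (ties by edge label):
4-6 (1): add. Components now {1} {2} {3} {4,6} {5}
1-2 (3): add. Components now {1,2} {3} {4,6} {5}
2-3 (4): add. Components now {1,2,3} {4,6} {5}
2-4 (6): add. Components now {1,2,3,4,6} {5}
1-6 (7): skip — 1 and 6 already connected.
2-5 (9): add. Components now {1,2,3,4,5,6}
MST edge set: {4-6, 1-2, 2-3, 2-4, 2-5}.
Of the listed edges, {4-6, 2-4} are in the MST → 2.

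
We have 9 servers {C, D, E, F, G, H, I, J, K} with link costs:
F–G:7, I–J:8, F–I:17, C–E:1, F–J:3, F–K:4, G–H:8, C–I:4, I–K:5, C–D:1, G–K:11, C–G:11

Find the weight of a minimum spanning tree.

Sort edges by weight, then run Kruskal:
C–D (1): add — endpoints in different components.
C–E (1): add — endpoints in different components.
F–J (3): add — endpoints in different components.
C–I (4): add — endpoints in different components.
F–K (4): add — endpoints in different components.
I–K (5): add — endpoints in different components.
F–G (7): add — endpoints in different components.
G–H (8): add — endpoints in different components.
MST edges: C–D, C–E, F–J, C–I, F–K, I–K, F–G, G–H; total weight 1+1+3+4+4+5+7+8 = 33.

33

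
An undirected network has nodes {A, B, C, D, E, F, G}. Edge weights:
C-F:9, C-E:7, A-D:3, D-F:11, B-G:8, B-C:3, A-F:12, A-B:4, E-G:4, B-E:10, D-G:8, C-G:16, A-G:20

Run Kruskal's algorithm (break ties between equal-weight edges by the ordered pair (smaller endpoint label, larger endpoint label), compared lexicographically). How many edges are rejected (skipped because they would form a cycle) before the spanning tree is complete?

Sort edges by weight, then run Kruskal:
A-D (3): add. Components now {A,D} {B} {C} {E} {F} {G}
B-C (3): add. Components now {A,D} {B,C} {E} {F} {G}
A-B (4): add. Components now {A,B,C,D} {E} {F} {G}
E-G (4): add. Components now {A,B,C,D} {E,G} {F}
C-E (7): add. Components now {A,B,C,D,E,G} {F}
B-G (8): skip — B and G already connected.
D-G (8): skip — D and G already connected.
C-F (9): add. Components now {A,B,C,D,E,F,G}
Edges rejected before the tree was complete: 2.

2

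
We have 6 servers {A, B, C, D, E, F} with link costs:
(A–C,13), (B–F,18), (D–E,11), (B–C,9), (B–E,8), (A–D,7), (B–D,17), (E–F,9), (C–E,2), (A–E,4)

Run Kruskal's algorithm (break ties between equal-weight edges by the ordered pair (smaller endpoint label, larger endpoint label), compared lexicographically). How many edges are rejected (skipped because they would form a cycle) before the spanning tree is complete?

Kruskal's algorithm — process edges by increasing weight (ties by edge label):
C–E (2): add — endpoints in different components.
A–E (4): add — endpoints in different components.
A–D (7): add — endpoints in different components.
B–E (8): add — endpoints in different components.
B–C (9): skip — B and C already connected.
E–F (9): add — endpoints in different components.
Edges rejected before the tree was complete: 1.

1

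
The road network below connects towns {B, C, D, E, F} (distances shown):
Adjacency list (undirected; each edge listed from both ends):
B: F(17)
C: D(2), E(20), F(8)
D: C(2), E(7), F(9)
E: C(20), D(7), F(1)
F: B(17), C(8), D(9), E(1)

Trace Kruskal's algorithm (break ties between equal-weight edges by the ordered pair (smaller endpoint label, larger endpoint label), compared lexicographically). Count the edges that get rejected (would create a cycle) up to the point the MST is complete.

2

Kruskal: consider edges lightest-first.
E—F (1): add — endpoints in different components.
C—D (2): add — endpoints in different components.
D—E (7): add — endpoints in different components.
C—F (8): skip — C and F already connected.
D—F (9): skip — D and F already connected.
B—F (17): add — endpoints in different components.
Edges rejected before the tree was complete: 2.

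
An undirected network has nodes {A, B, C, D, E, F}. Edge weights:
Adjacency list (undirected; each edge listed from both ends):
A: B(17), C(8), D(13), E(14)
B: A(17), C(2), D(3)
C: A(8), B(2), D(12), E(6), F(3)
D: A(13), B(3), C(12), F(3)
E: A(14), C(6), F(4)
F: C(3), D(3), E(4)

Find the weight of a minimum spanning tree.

20

Sort edges by weight, then run Kruskal:
B C (2): add. Components now {A} {B,C} {D} {E} {F}
B D (3): add. Components now {A} {B,C,D} {E} {F}
C F (3): add. Components now {A} {B,C,D,F} {E}
D F (3): skip — D and F already connected.
E F (4): add. Components now {A} {B,C,D,E,F}
C E (6): skip — C and E already connected.
A C (8): add. Components now {A,B,C,D,E,F}
MST edges: B C, B D, C F, E F, A C; total weight 2+3+3+4+8 = 20.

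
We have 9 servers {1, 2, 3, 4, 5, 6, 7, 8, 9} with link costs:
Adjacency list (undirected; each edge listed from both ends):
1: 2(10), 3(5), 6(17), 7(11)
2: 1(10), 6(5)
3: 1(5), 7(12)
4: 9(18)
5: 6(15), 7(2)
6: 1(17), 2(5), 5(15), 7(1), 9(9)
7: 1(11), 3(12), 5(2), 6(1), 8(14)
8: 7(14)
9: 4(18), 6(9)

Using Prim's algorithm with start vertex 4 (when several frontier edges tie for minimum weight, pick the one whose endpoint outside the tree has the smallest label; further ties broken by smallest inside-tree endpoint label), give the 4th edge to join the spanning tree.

Grow the tree from 4 using Prim:
Step 1: frontier [4 9 18] → take 4 9 (18); add 9.
Step 2: frontier [6 9 9] → take 6 9 (9); add 6.
Step 3: frontier [6 7 1, 2 6 5, 5 6 15, 1 6 17] → take 6 7 (1); add 7.
Step 4: frontier [2 6 5, 5 6 15, 1 6 17, 5 7 2, 1 7 11, 3 7 12, 7 8 14] → take 5 7 (2); add 5.
Step 5: frontier [2 6 5, 1 6 17, 1 7 11, 3 7 12, 7 8 14] → take 2 6 (5); add 2.
Step 6: frontier [1 2 10, 1 6 17, 1 7 11, 3 7 12, 7 8 14] → take 1 2 (10); add 1.
Step 7: frontier [1 3 5, 3 7 12, 7 8 14] → take 1 3 (5); add 3.
Step 8: frontier [7 8 14] → take 7 8 (14); add 8.
The 4th edge added is 5 7.

5-7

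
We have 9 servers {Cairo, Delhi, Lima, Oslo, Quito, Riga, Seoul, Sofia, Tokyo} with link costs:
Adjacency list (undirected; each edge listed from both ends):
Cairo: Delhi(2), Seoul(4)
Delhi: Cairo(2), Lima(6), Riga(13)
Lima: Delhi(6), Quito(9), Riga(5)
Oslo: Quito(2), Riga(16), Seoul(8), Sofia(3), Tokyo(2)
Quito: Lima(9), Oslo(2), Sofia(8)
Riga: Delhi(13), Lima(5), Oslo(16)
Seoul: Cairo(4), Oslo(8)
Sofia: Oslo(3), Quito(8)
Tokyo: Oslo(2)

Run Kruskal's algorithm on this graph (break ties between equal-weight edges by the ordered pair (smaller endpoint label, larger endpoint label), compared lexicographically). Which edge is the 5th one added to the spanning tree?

Sort edges by weight, then run Kruskal:
Cairo Delhi (2): add — endpoints in different components.
Oslo Quito (2): add — endpoints in different components.
Oslo Tokyo (2): add — endpoints in different components.
Oslo Sofia (3): add — endpoints in different components.
Cairo Seoul (4): add — endpoints in different components.
Lima Riga (5): add — endpoints in different components.
Delhi Lima (6): add — endpoints in different components.
Oslo Seoul (8): add — endpoints in different components.
The 5th edge added is Cairo Seoul.

Cairo-Seoul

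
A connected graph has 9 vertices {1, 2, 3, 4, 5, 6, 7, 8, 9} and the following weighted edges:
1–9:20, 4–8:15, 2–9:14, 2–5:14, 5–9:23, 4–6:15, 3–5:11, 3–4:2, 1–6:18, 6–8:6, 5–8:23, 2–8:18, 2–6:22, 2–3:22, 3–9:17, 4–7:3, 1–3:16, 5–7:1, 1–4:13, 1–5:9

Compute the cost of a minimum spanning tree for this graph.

64

Kruskal's algorithm — process edges by increasing weight (ties by edge label):
5–7 (1): add — endpoints in different components.
3–4 (2): add — endpoints in different components.
4–7 (3): add — endpoints in different components.
6–8 (6): add — endpoints in different components.
1–5 (9): add — endpoints in different components.
3–5 (11): skip — 3 and 5 already connected.
1–4 (13): skip — 1 and 4 already connected.
2–5 (14): add — endpoints in different components.
2–9 (14): add — endpoints in different components.
4–6 (15): add — endpoints in different components.
MST edges: 5–7, 3–4, 4–7, 6–8, 1–5, 2–5, 2–9, 4–6; total weight 1+2+3+6+9+14+14+15 = 64.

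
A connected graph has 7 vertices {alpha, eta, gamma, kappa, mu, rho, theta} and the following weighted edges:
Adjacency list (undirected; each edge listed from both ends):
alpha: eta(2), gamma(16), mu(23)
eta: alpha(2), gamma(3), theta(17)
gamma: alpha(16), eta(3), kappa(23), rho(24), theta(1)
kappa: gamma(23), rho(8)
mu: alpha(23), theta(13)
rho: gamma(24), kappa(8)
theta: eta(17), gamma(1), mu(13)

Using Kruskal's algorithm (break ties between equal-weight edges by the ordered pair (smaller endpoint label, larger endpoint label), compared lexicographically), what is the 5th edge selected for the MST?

mu-theta

Kruskal: consider edges lightest-first.
gamma—theta (1): add — endpoints in different components.
alpha—eta (2): add — endpoints in different components.
eta—gamma (3): add — endpoints in different components.
kappa—rho (8): add — endpoints in different components.
mu—theta (13): add — endpoints in different components.
alpha—gamma (16): skip — gamma and alpha already connected.
eta—theta (17): skip — theta and eta already connected.
alpha—mu (23): skip — alpha and mu already connected.
gamma—kappa (23): add — endpoints in different components.
The 5th edge added is mu—theta.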